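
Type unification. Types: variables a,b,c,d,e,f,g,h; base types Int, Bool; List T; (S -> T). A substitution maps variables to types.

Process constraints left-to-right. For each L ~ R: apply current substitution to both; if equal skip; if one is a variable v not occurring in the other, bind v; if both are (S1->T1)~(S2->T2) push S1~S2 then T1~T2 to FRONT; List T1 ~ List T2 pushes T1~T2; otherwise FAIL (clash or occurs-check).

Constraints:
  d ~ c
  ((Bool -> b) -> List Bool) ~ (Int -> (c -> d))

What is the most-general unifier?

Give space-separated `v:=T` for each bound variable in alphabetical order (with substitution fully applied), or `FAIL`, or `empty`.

step 1: unify d ~ c  [subst: {-} | 1 pending]
  bind d := c
step 2: unify ((Bool -> b) -> List Bool) ~ (Int -> (c -> c))  [subst: {d:=c} | 0 pending]
  -> decompose arrow: push (Bool -> b)~Int, List Bool~(c -> c)
step 3: unify (Bool -> b) ~ Int  [subst: {d:=c} | 1 pending]
  clash: (Bool -> b) vs Int

Answer: FAIL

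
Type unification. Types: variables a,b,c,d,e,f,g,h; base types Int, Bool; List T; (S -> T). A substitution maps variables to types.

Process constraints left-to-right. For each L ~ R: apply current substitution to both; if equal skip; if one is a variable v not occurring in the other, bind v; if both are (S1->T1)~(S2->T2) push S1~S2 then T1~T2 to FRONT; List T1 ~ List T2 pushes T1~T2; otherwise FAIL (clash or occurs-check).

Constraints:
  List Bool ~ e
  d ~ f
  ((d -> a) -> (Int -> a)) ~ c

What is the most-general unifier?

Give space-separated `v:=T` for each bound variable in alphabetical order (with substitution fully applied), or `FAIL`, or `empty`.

step 1: unify List Bool ~ e  [subst: {-} | 2 pending]
  bind e := List Bool
step 2: unify d ~ f  [subst: {e:=List Bool} | 1 pending]
  bind d := f
step 3: unify ((f -> a) -> (Int -> a)) ~ c  [subst: {e:=List Bool, d:=f} | 0 pending]
  bind c := ((f -> a) -> (Int -> a))

Answer: c:=((f -> a) -> (Int -> a)) d:=f e:=List Bool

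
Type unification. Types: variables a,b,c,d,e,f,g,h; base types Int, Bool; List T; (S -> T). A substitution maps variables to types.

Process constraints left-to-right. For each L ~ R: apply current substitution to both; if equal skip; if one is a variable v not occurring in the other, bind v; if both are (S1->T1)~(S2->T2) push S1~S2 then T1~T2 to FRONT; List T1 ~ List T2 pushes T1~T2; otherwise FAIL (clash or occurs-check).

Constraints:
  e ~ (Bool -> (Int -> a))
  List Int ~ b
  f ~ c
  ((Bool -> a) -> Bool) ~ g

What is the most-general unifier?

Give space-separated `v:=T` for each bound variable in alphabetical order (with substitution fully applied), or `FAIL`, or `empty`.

step 1: unify e ~ (Bool -> (Int -> a))  [subst: {-} | 3 pending]
  bind e := (Bool -> (Int -> a))
step 2: unify List Int ~ b  [subst: {e:=(Bool -> (Int -> a))} | 2 pending]
  bind b := List Int
step 3: unify f ~ c  [subst: {e:=(Bool -> (Int -> a)), b:=List Int} | 1 pending]
  bind f := c
step 4: unify ((Bool -> a) -> Bool) ~ g  [subst: {e:=(Bool -> (Int -> a)), b:=List Int, f:=c} | 0 pending]
  bind g := ((Bool -> a) -> Bool)

Answer: b:=List Int e:=(Bool -> (Int -> a)) f:=c g:=((Bool -> a) -> Bool)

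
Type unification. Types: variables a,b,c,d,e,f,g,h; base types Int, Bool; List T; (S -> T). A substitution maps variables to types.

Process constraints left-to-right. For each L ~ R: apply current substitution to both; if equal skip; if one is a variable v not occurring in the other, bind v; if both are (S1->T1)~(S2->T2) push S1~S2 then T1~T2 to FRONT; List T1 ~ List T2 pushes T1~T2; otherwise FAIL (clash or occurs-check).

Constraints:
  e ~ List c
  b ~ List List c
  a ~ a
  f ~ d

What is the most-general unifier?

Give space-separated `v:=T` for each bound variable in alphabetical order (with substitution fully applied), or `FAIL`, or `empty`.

step 1: unify e ~ List c  [subst: {-} | 3 pending]
  bind e := List c
step 2: unify b ~ List List c  [subst: {e:=List c} | 2 pending]
  bind b := List List c
step 3: unify a ~ a  [subst: {e:=List c, b:=List List c} | 1 pending]
  -> identical, skip
step 4: unify f ~ d  [subst: {e:=List c, b:=List List c} | 0 pending]
  bind f := d

Answer: b:=List List c e:=List c f:=d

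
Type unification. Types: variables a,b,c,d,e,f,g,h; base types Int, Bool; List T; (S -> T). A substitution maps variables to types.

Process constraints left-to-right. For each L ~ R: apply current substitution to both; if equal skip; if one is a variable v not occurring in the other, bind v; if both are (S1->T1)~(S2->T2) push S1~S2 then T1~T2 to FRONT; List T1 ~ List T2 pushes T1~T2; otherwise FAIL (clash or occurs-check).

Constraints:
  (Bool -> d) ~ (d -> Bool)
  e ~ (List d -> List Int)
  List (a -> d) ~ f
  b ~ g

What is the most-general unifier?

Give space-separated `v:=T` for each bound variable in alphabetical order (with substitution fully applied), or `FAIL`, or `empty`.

step 1: unify (Bool -> d) ~ (d -> Bool)  [subst: {-} | 3 pending]
  -> decompose arrow: push Bool~d, d~Bool
step 2: unify Bool ~ d  [subst: {-} | 4 pending]
  bind d := Bool
step 3: unify Bool ~ Bool  [subst: {d:=Bool} | 3 pending]
  -> identical, skip
step 4: unify e ~ (List Bool -> List Int)  [subst: {d:=Bool} | 2 pending]
  bind e := (List Bool -> List Int)
step 5: unify List (a -> Bool) ~ f  [subst: {d:=Bool, e:=(List Bool -> List Int)} | 1 pending]
  bind f := List (a -> Bool)
step 6: unify b ~ g  [subst: {d:=Bool, e:=(List Bool -> List Int), f:=List (a -> Bool)} | 0 pending]
  bind b := g

Answer: b:=g d:=Bool e:=(List Bool -> List Int) f:=List (a -> Bool)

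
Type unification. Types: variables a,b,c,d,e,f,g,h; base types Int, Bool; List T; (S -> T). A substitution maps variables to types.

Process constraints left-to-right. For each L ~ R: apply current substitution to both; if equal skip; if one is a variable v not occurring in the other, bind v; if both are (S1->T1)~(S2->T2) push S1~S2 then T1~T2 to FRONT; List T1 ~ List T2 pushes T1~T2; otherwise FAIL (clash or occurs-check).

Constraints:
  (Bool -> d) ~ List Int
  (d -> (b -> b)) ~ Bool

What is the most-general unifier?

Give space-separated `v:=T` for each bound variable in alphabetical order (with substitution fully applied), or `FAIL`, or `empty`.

step 1: unify (Bool -> d) ~ List Int  [subst: {-} | 1 pending]
  clash: (Bool -> d) vs List Int

Answer: FAIL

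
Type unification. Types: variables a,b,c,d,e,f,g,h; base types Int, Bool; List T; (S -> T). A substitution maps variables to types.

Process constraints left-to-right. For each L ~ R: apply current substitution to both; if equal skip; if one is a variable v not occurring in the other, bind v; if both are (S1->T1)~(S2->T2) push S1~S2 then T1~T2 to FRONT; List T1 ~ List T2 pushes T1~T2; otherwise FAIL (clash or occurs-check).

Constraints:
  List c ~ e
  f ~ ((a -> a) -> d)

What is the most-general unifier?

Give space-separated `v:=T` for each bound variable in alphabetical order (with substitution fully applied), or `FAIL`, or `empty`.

Answer: e:=List c f:=((a -> a) -> d)

Derivation:
step 1: unify List c ~ e  [subst: {-} | 1 pending]
  bind e := List c
step 2: unify f ~ ((a -> a) -> d)  [subst: {e:=List c} | 0 pending]
  bind f := ((a -> a) -> d)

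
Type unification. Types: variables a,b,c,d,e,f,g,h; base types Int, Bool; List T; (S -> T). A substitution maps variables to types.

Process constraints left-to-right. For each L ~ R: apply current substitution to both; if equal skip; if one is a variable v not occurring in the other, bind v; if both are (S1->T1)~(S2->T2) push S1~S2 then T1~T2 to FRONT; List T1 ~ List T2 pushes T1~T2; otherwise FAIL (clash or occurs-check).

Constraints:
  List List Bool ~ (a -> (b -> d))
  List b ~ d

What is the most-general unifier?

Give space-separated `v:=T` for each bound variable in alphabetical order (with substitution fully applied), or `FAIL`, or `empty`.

step 1: unify List List Bool ~ (a -> (b -> d))  [subst: {-} | 1 pending]
  clash: List List Bool vs (a -> (b -> d))

Answer: FAIL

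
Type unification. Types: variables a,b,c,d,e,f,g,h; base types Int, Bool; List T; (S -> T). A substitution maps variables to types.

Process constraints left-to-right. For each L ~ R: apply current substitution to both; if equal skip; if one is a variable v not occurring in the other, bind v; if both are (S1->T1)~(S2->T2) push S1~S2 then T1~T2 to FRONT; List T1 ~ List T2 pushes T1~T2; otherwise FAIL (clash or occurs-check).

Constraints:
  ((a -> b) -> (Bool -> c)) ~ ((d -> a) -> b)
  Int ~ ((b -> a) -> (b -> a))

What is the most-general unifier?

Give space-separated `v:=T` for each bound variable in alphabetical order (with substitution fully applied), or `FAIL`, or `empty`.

Answer: FAIL

Derivation:
step 1: unify ((a -> b) -> (Bool -> c)) ~ ((d -> a) -> b)  [subst: {-} | 1 pending]
  -> decompose arrow: push (a -> b)~(d -> a), (Bool -> c)~b
step 2: unify (a -> b) ~ (d -> a)  [subst: {-} | 2 pending]
  -> decompose arrow: push a~d, b~a
step 3: unify a ~ d  [subst: {-} | 3 pending]
  bind a := d
step 4: unify b ~ d  [subst: {a:=d} | 2 pending]
  bind b := d
step 5: unify (Bool -> c) ~ d  [subst: {a:=d, b:=d} | 1 pending]
  bind d := (Bool -> c)
step 6: unify Int ~ (((Bool -> c) -> (Bool -> c)) -> ((Bool -> c) -> (Bool -> c)))  [subst: {a:=d, b:=d, d:=(Bool -> c)} | 0 pending]
  clash: Int vs (((Bool -> c) -> (Bool -> c)) -> ((Bool -> c) -> (Bool -> c)))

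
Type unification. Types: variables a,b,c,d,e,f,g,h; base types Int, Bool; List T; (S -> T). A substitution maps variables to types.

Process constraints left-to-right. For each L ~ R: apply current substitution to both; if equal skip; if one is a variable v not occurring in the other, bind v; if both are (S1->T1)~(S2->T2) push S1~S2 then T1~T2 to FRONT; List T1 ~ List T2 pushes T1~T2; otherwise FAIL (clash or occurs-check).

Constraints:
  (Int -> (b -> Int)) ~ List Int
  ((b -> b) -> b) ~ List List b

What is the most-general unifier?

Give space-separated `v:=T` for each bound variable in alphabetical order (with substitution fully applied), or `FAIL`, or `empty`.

Answer: FAIL

Derivation:
step 1: unify (Int -> (b -> Int)) ~ List Int  [subst: {-} | 1 pending]
  clash: (Int -> (b -> Int)) vs List Int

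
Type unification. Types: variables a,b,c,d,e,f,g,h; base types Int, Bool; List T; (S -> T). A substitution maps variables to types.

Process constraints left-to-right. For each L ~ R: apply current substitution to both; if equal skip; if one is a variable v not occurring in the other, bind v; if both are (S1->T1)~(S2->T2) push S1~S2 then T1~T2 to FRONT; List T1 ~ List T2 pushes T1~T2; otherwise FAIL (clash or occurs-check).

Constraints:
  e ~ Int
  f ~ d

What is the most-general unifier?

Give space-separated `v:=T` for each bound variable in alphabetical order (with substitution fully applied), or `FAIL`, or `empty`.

Answer: e:=Int f:=d

Derivation:
step 1: unify e ~ Int  [subst: {-} | 1 pending]
  bind e := Int
step 2: unify f ~ d  [subst: {e:=Int} | 0 pending]
  bind f := d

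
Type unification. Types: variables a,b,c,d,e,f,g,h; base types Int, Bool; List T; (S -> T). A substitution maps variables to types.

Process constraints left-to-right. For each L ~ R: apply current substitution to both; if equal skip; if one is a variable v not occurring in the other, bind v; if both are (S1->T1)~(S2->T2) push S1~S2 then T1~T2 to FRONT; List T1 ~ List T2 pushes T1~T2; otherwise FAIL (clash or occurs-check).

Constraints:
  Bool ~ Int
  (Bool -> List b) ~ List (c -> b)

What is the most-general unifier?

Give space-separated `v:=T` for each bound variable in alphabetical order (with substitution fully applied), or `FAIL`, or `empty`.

Answer: FAIL

Derivation:
step 1: unify Bool ~ Int  [subst: {-} | 1 pending]
  clash: Bool vs Int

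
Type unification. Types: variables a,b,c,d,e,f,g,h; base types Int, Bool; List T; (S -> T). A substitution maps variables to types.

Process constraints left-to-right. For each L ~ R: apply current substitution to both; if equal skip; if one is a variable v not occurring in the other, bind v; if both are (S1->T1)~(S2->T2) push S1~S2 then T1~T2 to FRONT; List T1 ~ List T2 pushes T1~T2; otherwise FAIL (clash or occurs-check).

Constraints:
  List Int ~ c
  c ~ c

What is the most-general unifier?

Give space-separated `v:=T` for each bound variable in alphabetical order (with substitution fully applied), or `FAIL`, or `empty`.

Answer: c:=List Int

Derivation:
step 1: unify List Int ~ c  [subst: {-} | 1 pending]
  bind c := List Int
step 2: unify List Int ~ List Int  [subst: {c:=List Int} | 0 pending]
  -> identical, skip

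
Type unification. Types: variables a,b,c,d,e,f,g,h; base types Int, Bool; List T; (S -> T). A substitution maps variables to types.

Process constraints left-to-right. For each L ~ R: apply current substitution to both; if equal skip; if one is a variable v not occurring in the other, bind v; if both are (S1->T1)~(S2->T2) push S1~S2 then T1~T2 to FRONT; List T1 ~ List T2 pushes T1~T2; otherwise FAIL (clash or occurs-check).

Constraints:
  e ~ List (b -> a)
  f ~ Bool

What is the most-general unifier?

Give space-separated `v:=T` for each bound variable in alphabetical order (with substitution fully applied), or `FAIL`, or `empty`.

Answer: e:=List (b -> a) f:=Bool

Derivation:
step 1: unify e ~ List (b -> a)  [subst: {-} | 1 pending]
  bind e := List (b -> a)
step 2: unify f ~ Bool  [subst: {e:=List (b -> a)} | 0 pending]
  bind f := Bool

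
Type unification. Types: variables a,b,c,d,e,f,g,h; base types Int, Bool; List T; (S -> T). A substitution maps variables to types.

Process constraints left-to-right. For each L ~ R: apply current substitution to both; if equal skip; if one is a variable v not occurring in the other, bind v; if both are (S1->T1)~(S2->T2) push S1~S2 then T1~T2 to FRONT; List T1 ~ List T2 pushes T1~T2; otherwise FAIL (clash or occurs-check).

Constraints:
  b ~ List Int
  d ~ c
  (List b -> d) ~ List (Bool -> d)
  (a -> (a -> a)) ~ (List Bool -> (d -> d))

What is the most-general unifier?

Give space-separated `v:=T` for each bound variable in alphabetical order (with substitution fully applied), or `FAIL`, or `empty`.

Answer: FAIL

Derivation:
step 1: unify b ~ List Int  [subst: {-} | 3 pending]
  bind b := List Int
step 2: unify d ~ c  [subst: {b:=List Int} | 2 pending]
  bind d := c
step 3: unify (List List Int -> c) ~ List (Bool -> c)  [subst: {b:=List Int, d:=c} | 1 pending]
  clash: (List List Int -> c) vs List (Bool -> c)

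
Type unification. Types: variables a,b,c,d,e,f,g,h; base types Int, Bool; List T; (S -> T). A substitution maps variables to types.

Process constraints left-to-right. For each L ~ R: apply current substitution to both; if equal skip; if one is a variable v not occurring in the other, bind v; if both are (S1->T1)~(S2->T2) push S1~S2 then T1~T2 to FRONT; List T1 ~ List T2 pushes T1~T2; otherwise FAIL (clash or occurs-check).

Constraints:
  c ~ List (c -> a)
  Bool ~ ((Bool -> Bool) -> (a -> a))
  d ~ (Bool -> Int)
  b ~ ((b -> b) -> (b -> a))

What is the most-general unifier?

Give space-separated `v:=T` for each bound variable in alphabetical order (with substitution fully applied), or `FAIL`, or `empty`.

Answer: FAIL

Derivation:
step 1: unify c ~ List (c -> a)  [subst: {-} | 3 pending]
  occurs-check fail: c in List (c -> a)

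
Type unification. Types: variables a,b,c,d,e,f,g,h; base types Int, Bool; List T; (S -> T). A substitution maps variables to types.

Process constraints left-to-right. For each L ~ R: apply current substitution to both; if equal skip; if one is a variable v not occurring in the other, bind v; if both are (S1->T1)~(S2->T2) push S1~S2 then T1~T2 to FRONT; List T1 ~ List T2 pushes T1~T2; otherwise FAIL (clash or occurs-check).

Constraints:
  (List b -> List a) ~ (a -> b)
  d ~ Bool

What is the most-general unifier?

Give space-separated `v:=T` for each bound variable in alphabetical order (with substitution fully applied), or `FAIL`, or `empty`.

step 1: unify (List b -> List a) ~ (a -> b)  [subst: {-} | 1 pending]
  -> decompose arrow: push List b~a, List a~b
step 2: unify List b ~ a  [subst: {-} | 2 pending]
  bind a := List b
step 3: unify List List b ~ b  [subst: {a:=List b} | 1 pending]
  occurs-check fail

Answer: FAIL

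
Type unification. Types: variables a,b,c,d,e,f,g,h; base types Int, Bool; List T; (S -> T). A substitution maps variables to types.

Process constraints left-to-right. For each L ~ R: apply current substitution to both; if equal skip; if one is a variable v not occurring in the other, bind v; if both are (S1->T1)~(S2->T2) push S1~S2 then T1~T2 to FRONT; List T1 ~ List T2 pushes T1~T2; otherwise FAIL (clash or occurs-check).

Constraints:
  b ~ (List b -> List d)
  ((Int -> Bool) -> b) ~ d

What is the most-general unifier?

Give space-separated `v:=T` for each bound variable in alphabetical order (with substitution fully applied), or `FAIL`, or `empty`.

Answer: FAIL

Derivation:
step 1: unify b ~ (List b -> List d)  [subst: {-} | 1 pending]
  occurs-check fail: b in (List b -> List d)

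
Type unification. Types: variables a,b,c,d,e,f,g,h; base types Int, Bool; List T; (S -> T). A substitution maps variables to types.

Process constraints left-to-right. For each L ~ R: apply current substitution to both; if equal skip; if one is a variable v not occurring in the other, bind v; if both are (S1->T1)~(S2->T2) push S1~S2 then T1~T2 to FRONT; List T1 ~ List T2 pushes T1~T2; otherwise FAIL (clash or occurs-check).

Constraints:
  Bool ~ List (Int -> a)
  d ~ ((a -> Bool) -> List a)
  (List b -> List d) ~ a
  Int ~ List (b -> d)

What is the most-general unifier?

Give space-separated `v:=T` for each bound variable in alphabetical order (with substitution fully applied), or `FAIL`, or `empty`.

Answer: FAIL

Derivation:
step 1: unify Bool ~ List (Int -> a)  [subst: {-} | 3 pending]
  clash: Bool vs List (Int -> a)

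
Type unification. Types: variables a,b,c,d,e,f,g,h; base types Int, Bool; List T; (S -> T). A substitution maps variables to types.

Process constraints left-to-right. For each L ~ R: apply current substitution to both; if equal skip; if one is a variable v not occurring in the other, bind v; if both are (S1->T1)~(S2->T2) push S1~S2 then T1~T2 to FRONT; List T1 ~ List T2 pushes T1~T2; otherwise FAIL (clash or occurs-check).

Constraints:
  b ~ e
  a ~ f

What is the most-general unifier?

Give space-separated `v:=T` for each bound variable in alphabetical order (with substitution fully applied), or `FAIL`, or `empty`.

step 1: unify b ~ e  [subst: {-} | 1 pending]
  bind b := e
step 2: unify a ~ f  [subst: {b:=e} | 0 pending]
  bind a := f

Answer: a:=f b:=e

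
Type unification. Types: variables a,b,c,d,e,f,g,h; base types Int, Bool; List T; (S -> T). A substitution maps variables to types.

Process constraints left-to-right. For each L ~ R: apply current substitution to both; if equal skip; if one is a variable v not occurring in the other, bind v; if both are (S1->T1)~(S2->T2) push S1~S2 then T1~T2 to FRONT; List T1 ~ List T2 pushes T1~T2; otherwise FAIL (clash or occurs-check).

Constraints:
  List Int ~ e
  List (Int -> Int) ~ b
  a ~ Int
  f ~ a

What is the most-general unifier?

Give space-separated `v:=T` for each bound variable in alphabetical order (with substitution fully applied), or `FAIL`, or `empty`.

Answer: a:=Int b:=List (Int -> Int) e:=List Int f:=Int

Derivation:
step 1: unify List Int ~ e  [subst: {-} | 3 pending]
  bind e := List Int
step 2: unify List (Int -> Int) ~ b  [subst: {e:=List Int} | 2 pending]
  bind b := List (Int -> Int)
step 3: unify a ~ Int  [subst: {e:=List Int, b:=List (Int -> Int)} | 1 pending]
  bind a := Int
step 4: unify f ~ Int  [subst: {e:=List Int, b:=List (Int -> Int), a:=Int} | 0 pending]
  bind f := Int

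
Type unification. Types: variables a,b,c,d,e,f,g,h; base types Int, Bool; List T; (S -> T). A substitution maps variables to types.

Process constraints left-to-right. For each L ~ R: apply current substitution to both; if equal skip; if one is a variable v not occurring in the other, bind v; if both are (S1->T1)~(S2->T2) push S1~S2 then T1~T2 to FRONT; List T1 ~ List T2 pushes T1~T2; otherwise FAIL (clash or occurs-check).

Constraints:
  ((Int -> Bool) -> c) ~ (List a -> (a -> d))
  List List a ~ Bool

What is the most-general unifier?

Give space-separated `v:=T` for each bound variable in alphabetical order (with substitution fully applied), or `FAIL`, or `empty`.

step 1: unify ((Int -> Bool) -> c) ~ (List a -> (a -> d))  [subst: {-} | 1 pending]
  -> decompose arrow: push (Int -> Bool)~List a, c~(a -> d)
step 2: unify (Int -> Bool) ~ List a  [subst: {-} | 2 pending]
  clash: (Int -> Bool) vs List a

Answer: FAIL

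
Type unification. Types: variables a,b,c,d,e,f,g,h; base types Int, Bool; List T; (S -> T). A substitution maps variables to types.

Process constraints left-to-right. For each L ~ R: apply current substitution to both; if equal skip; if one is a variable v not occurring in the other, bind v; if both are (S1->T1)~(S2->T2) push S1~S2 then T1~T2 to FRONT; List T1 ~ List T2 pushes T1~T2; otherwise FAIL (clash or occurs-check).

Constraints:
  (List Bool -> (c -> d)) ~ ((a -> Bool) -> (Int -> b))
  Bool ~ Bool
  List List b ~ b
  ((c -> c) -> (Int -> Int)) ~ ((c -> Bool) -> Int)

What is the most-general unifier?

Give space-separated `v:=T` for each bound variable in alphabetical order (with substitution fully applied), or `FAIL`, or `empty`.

Answer: FAIL

Derivation:
step 1: unify (List Bool -> (c -> d)) ~ ((a -> Bool) -> (Int -> b))  [subst: {-} | 3 pending]
  -> decompose arrow: push List Bool~(a -> Bool), (c -> d)~(Int -> b)
step 2: unify List Bool ~ (a -> Bool)  [subst: {-} | 4 pending]
  clash: List Bool vs (a -> Bool)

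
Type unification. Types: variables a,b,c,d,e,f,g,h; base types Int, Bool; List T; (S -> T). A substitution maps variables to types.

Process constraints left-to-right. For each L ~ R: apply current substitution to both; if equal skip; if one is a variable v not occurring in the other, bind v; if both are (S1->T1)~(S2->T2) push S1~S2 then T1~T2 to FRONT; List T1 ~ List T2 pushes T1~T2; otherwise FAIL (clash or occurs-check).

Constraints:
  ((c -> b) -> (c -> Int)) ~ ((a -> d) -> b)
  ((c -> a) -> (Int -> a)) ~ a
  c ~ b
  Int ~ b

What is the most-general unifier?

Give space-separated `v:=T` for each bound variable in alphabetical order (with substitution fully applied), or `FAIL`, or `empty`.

Answer: FAIL

Derivation:
step 1: unify ((c -> b) -> (c -> Int)) ~ ((a -> d) -> b)  [subst: {-} | 3 pending]
  -> decompose arrow: push (c -> b)~(a -> d), (c -> Int)~b
step 2: unify (c -> b) ~ (a -> d)  [subst: {-} | 4 pending]
  -> decompose arrow: push c~a, b~d
step 3: unify c ~ a  [subst: {-} | 5 pending]
  bind c := a
step 4: unify b ~ d  [subst: {c:=a} | 4 pending]
  bind b := d
step 5: unify (a -> Int) ~ d  [subst: {c:=a, b:=d} | 3 pending]
  bind d := (a -> Int)
step 6: unify ((a -> a) -> (Int -> a)) ~ a  [subst: {c:=a, b:=d, d:=(a -> Int)} | 2 pending]
  occurs-check fail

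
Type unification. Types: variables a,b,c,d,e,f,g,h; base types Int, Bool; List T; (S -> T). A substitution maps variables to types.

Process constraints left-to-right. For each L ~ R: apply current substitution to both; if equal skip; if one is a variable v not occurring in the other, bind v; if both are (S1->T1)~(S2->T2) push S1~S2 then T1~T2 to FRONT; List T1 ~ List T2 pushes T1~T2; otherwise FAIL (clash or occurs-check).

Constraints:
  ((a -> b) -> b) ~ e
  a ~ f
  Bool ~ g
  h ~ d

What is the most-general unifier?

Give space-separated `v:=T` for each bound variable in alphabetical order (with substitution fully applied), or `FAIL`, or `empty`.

step 1: unify ((a -> b) -> b) ~ e  [subst: {-} | 3 pending]
  bind e := ((a -> b) -> b)
step 2: unify a ~ f  [subst: {e:=((a -> b) -> b)} | 2 pending]
  bind a := f
step 3: unify Bool ~ g  [subst: {e:=((a -> b) -> b), a:=f} | 1 pending]
  bind g := Bool
step 4: unify h ~ d  [subst: {e:=((a -> b) -> b), a:=f, g:=Bool} | 0 pending]
  bind h := d

Answer: a:=f e:=((f -> b) -> b) g:=Bool h:=d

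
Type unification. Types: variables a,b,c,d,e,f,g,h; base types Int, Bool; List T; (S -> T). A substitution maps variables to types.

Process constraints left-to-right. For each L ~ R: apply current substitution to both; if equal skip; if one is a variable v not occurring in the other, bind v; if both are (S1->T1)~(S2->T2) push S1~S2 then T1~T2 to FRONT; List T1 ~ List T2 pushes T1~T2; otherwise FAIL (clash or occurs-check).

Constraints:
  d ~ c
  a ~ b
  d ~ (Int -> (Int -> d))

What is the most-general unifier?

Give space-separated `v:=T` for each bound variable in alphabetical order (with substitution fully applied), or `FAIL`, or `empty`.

Answer: FAIL

Derivation:
step 1: unify d ~ c  [subst: {-} | 2 pending]
  bind d := c
step 2: unify a ~ b  [subst: {d:=c} | 1 pending]
  bind a := b
step 3: unify c ~ (Int -> (Int -> c))  [subst: {d:=c, a:=b} | 0 pending]
  occurs-check fail: c in (Int -> (Int -> c))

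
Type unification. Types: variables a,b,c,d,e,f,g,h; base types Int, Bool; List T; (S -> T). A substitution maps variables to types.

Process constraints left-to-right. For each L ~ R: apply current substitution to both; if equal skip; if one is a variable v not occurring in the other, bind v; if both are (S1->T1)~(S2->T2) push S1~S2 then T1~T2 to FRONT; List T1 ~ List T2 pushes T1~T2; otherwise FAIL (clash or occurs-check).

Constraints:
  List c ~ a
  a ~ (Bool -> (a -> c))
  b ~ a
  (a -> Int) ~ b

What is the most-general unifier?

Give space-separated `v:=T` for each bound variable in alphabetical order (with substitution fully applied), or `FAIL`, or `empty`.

step 1: unify List c ~ a  [subst: {-} | 3 pending]
  bind a := List c
step 2: unify List c ~ (Bool -> (List c -> c))  [subst: {a:=List c} | 2 pending]
  clash: List c vs (Bool -> (List c -> c))

Answer: FAIL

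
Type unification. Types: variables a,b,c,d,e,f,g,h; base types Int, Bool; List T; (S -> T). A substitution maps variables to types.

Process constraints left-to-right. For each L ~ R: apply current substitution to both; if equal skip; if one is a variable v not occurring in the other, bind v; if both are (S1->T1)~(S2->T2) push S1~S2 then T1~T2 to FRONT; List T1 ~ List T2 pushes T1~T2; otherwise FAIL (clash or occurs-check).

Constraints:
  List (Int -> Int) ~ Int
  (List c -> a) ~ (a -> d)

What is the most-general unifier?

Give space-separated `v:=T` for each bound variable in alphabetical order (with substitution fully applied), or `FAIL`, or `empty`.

Answer: FAIL

Derivation:
step 1: unify List (Int -> Int) ~ Int  [subst: {-} | 1 pending]
  clash: List (Int -> Int) vs Int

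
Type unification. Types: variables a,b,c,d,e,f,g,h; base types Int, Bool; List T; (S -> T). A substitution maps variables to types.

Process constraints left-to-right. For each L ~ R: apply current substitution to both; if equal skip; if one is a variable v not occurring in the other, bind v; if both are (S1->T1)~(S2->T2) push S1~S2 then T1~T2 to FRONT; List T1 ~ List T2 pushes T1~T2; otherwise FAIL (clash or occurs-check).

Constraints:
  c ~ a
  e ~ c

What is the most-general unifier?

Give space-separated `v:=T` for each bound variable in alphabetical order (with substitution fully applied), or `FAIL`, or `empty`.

step 1: unify c ~ a  [subst: {-} | 1 pending]
  bind c := a
step 2: unify e ~ a  [subst: {c:=a} | 0 pending]
  bind e := a

Answer: c:=a e:=a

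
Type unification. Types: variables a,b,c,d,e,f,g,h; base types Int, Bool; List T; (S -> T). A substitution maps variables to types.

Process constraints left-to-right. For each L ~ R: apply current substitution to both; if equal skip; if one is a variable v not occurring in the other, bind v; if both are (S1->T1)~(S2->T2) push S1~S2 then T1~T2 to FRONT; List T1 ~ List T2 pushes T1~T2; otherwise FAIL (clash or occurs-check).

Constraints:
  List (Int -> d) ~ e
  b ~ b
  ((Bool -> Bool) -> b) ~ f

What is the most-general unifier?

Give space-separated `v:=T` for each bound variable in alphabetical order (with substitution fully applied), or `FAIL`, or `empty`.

step 1: unify List (Int -> d) ~ e  [subst: {-} | 2 pending]
  bind e := List (Int -> d)
step 2: unify b ~ b  [subst: {e:=List (Int -> d)} | 1 pending]
  -> identical, skip
step 3: unify ((Bool -> Bool) -> b) ~ f  [subst: {e:=List (Int -> d)} | 0 pending]
  bind f := ((Bool -> Bool) -> b)

Answer: e:=List (Int -> d) f:=((Bool -> Bool) -> b)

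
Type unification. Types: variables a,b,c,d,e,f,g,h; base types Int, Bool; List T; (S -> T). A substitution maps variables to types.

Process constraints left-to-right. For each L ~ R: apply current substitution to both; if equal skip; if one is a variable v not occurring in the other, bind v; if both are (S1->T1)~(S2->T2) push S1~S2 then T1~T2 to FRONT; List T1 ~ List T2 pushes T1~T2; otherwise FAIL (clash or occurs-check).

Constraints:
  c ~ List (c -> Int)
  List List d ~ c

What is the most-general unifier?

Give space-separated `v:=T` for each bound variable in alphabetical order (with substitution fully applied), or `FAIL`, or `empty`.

Answer: FAIL

Derivation:
step 1: unify c ~ List (c -> Int)  [subst: {-} | 1 pending]
  occurs-check fail: c in List (c -> Int)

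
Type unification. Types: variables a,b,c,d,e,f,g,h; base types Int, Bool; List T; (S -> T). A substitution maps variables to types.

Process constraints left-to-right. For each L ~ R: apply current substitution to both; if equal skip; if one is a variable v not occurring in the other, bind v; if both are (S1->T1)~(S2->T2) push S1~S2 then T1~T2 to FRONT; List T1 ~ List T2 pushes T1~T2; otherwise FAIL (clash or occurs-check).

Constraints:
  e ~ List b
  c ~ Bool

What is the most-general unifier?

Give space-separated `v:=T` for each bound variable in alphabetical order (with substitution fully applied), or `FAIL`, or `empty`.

Answer: c:=Bool e:=List b

Derivation:
step 1: unify e ~ List b  [subst: {-} | 1 pending]
  bind e := List b
step 2: unify c ~ Bool  [subst: {e:=List b} | 0 pending]
  bind c := Bool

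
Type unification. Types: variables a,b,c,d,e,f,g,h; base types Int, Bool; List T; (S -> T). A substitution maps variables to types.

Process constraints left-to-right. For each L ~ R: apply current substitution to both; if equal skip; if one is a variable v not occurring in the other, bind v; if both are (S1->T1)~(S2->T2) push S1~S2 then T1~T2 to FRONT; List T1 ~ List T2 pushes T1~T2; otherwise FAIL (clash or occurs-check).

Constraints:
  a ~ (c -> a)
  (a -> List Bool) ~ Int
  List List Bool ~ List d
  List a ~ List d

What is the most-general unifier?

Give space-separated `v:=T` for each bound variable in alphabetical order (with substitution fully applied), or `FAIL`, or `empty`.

step 1: unify a ~ (c -> a)  [subst: {-} | 3 pending]
  occurs-check fail: a in (c -> a)

Answer: FAIL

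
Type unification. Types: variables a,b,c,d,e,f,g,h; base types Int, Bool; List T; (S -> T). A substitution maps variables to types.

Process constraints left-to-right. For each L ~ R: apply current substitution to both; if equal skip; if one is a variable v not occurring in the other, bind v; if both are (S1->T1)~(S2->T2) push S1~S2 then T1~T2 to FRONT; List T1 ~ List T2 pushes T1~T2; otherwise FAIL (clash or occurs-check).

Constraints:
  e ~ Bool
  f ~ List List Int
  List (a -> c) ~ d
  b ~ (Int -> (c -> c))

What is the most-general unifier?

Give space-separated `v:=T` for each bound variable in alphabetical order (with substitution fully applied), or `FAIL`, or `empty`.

Answer: b:=(Int -> (c -> c)) d:=List (a -> c) e:=Bool f:=List List Int

Derivation:
step 1: unify e ~ Bool  [subst: {-} | 3 pending]
  bind e := Bool
step 2: unify f ~ List List Int  [subst: {e:=Bool} | 2 pending]
  bind f := List List Int
step 3: unify List (a -> c) ~ d  [subst: {e:=Bool, f:=List List Int} | 1 pending]
  bind d := List (a -> c)
step 4: unify b ~ (Int -> (c -> c))  [subst: {e:=Bool, f:=List List Int, d:=List (a -> c)} | 0 pending]
  bind b := (Int -> (c -> c))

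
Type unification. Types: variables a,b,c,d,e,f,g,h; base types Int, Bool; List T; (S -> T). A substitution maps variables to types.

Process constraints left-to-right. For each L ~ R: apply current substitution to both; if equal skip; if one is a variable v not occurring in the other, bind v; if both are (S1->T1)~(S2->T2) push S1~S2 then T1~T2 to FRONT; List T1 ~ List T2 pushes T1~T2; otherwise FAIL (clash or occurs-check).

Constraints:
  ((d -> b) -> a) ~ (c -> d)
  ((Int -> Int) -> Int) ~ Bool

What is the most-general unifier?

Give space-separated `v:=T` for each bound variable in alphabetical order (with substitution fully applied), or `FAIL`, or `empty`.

step 1: unify ((d -> b) -> a) ~ (c -> d)  [subst: {-} | 1 pending]
  -> decompose arrow: push (d -> b)~c, a~d
step 2: unify (d -> b) ~ c  [subst: {-} | 2 pending]
  bind c := (d -> b)
step 3: unify a ~ d  [subst: {c:=(d -> b)} | 1 pending]
  bind a := d
step 4: unify ((Int -> Int) -> Int) ~ Bool  [subst: {c:=(d -> b), a:=d} | 0 pending]
  clash: ((Int -> Int) -> Int) vs Bool

Answer: FAIL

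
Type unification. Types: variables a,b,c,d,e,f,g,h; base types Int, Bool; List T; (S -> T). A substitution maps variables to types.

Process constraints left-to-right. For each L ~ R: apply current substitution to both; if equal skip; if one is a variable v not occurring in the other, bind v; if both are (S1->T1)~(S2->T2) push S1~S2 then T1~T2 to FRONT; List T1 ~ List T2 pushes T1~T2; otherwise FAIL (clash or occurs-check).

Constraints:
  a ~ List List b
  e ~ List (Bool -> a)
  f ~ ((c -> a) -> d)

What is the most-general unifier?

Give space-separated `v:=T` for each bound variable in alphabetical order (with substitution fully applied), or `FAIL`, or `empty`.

step 1: unify a ~ List List b  [subst: {-} | 2 pending]
  bind a := List List b
step 2: unify e ~ List (Bool -> List List b)  [subst: {a:=List List b} | 1 pending]
  bind e := List (Bool -> List List b)
step 3: unify f ~ ((c -> List List b) -> d)  [subst: {a:=List List b, e:=List (Bool -> List List b)} | 0 pending]
  bind f := ((c -> List List b) -> d)

Answer: a:=List List b e:=List (Bool -> List List b) f:=((c -> List List b) -> d)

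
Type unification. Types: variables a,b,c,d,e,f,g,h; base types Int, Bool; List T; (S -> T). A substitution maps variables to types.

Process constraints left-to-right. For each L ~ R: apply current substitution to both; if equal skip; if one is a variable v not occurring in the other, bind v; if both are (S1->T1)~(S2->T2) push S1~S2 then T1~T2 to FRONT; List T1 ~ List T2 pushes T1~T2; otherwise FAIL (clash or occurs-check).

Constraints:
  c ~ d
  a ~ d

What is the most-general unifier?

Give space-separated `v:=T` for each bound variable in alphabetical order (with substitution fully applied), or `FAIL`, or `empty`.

Answer: a:=d c:=d

Derivation:
step 1: unify c ~ d  [subst: {-} | 1 pending]
  bind c := d
step 2: unify a ~ d  [subst: {c:=d} | 0 pending]
  bind a := d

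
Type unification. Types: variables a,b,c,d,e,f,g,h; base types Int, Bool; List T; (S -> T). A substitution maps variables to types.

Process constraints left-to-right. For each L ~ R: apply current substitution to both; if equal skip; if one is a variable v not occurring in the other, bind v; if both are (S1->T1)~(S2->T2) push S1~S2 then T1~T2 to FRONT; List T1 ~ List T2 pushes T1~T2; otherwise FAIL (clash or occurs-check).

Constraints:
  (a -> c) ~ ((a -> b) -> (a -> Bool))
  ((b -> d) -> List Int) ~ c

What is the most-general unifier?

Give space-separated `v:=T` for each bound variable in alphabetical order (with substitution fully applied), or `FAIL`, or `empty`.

step 1: unify (a -> c) ~ ((a -> b) -> (a -> Bool))  [subst: {-} | 1 pending]
  -> decompose arrow: push a~(a -> b), c~(a -> Bool)
step 2: unify a ~ (a -> b)  [subst: {-} | 2 pending]
  occurs-check fail: a in (a -> b)

Answer: FAIL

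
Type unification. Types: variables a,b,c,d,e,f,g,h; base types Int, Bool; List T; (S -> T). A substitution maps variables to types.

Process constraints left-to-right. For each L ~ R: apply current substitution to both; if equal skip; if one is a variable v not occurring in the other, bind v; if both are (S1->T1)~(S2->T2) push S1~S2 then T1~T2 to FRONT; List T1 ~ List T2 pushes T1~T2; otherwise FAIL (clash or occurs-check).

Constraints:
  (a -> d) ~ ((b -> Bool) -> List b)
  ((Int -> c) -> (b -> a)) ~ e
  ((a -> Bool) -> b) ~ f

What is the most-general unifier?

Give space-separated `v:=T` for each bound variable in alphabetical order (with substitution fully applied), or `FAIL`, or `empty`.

step 1: unify (a -> d) ~ ((b -> Bool) -> List b)  [subst: {-} | 2 pending]
  -> decompose arrow: push a~(b -> Bool), d~List b
step 2: unify a ~ (b -> Bool)  [subst: {-} | 3 pending]
  bind a := (b -> Bool)
step 3: unify d ~ List b  [subst: {a:=(b -> Bool)} | 2 pending]
  bind d := List b
step 4: unify ((Int -> c) -> (b -> (b -> Bool))) ~ e  [subst: {a:=(b -> Bool), d:=List b} | 1 pending]
  bind e := ((Int -> c) -> (b -> (b -> Bool)))
step 5: unify (((b -> Bool) -> Bool) -> b) ~ f  [subst: {a:=(b -> Bool), d:=List b, e:=((Int -> c) -> (b -> (b -> Bool)))} | 0 pending]
  bind f := (((b -> Bool) -> Bool) -> b)

Answer: a:=(b -> Bool) d:=List b e:=((Int -> c) -> (b -> (b -> Bool))) f:=(((b -> Bool) -> Bool) -> b)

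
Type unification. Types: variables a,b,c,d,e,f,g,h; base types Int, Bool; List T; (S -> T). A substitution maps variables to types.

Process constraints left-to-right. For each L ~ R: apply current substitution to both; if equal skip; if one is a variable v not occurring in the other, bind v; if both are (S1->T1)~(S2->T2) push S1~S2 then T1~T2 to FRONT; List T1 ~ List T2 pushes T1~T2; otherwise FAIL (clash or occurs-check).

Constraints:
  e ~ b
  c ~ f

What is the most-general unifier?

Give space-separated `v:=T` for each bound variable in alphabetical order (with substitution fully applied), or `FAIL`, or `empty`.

step 1: unify e ~ b  [subst: {-} | 1 pending]
  bind e := b
step 2: unify c ~ f  [subst: {e:=b} | 0 pending]
  bind c := f

Answer: c:=f e:=b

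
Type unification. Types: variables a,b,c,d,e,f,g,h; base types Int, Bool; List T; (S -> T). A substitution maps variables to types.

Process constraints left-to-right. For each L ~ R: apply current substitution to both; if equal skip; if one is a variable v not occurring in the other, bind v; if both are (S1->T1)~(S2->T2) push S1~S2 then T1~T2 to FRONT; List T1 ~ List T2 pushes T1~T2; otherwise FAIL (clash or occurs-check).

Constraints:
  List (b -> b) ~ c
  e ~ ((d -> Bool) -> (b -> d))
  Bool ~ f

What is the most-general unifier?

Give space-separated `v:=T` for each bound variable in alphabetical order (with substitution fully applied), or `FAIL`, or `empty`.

step 1: unify List (b -> b) ~ c  [subst: {-} | 2 pending]
  bind c := List (b -> b)
step 2: unify e ~ ((d -> Bool) -> (b -> d))  [subst: {c:=List (b -> b)} | 1 pending]
  bind e := ((d -> Bool) -> (b -> d))
step 3: unify Bool ~ f  [subst: {c:=List (b -> b), e:=((d -> Bool) -> (b -> d))} | 0 pending]
  bind f := Bool

Answer: c:=List (b -> b) e:=((d -> Bool) -> (b -> d)) f:=Bool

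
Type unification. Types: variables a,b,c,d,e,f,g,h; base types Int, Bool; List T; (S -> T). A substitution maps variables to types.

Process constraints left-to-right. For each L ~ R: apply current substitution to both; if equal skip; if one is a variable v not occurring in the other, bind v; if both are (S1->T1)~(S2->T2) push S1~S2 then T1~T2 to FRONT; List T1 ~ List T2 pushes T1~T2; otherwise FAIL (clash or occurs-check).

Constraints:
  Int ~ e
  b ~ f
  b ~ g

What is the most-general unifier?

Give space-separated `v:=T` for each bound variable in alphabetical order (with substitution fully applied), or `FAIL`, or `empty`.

Answer: b:=g e:=Int f:=g

Derivation:
step 1: unify Int ~ e  [subst: {-} | 2 pending]
  bind e := Int
step 2: unify b ~ f  [subst: {e:=Int} | 1 pending]
  bind b := f
step 3: unify f ~ g  [subst: {e:=Int, b:=f} | 0 pending]
  bind f := g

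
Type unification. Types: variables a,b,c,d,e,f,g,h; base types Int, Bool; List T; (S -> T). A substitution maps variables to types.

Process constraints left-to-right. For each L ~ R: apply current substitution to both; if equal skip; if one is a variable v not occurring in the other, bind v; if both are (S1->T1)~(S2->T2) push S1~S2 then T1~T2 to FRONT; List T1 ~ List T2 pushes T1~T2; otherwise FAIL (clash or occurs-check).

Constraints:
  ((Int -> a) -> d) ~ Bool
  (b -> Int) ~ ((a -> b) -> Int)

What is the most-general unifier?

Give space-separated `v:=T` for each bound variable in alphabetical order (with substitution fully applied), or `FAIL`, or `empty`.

step 1: unify ((Int -> a) -> d) ~ Bool  [subst: {-} | 1 pending]
  clash: ((Int -> a) -> d) vs Bool

Answer: FAIL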